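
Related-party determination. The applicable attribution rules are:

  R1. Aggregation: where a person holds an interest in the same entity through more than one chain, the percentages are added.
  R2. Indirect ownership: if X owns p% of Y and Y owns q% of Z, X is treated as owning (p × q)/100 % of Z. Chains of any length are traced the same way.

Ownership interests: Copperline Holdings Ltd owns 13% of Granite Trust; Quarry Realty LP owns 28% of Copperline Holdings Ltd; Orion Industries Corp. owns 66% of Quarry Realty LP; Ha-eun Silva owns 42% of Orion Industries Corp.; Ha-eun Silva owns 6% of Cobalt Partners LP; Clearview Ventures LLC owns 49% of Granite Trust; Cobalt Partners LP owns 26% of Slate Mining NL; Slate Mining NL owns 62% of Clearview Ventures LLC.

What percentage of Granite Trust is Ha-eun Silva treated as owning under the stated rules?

1.482936%

Chain via Cobalt Partners LP → Slate Mining NL → Clearview Ventures LLC (R2): 6% × 26% × 62% × 49% = 0.473928% of Granite Trust.
Chain via Orion Industries Corp. → Quarry Realty LP → Copperline Holdings Ltd (R2): 42% × 66% × 28% × 13% = 1.009008% of Granite Trust.
Aggregating (R1): 0.473928% + 1.009008% = 1.482936%.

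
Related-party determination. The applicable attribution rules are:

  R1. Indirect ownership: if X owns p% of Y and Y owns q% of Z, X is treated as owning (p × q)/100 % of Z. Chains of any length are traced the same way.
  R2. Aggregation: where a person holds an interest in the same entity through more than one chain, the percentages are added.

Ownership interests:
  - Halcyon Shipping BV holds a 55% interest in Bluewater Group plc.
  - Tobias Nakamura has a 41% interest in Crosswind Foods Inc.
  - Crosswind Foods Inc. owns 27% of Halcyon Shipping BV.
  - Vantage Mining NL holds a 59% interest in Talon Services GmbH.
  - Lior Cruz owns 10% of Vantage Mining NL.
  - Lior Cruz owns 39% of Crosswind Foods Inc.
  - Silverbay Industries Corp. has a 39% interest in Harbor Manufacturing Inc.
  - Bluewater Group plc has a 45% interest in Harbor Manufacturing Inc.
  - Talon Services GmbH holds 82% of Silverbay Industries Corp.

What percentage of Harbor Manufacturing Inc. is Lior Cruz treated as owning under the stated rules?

Chain via Crosswind Foods Inc. → Halcyon Shipping BV → Bluewater Group plc (R1): 39% × 27% × 55% × 45% = 2.606175% of Harbor Manufacturing Inc.
Chain via Vantage Mining NL → Talon Services GmbH → Silverbay Industries Corp. (R1): 10% × 59% × 82% × 39% = 1.88682% of Harbor Manufacturing Inc.
Aggregating (R2): 2.606175% + 1.88682% = 4.492995%.

4.492995%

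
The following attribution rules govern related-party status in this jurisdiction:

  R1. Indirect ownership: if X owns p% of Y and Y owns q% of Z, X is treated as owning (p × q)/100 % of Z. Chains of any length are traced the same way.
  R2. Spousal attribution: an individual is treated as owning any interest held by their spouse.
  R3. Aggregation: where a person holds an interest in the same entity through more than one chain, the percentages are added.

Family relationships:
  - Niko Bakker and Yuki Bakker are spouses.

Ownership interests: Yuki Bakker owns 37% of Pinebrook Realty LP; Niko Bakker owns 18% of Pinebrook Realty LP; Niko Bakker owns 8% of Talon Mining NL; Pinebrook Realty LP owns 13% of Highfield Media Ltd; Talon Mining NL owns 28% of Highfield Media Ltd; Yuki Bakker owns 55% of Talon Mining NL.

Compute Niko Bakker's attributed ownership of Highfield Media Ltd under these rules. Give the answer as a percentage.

24.79%

By spousal attribution (R2), Niko Bakker is treated as also owning Yuki Bakker's interest in Talon Mining NL, giving 8% + 55% = 63%.
By spousal attribution (R2), Niko Bakker is treated as also owning Yuki Bakker's interest in Pinebrook Realty LP, giving 18% + 37% = 55%.
Chain via Talon Mining NL (R1): 63% × 28% = 17.64% of Highfield Media Ltd.
Chain via Pinebrook Realty LP (R1): 55% × 13% = 7.15% of Highfield Media Ltd.
Aggregating (R3): 17.64% + 7.15% = 24.79%.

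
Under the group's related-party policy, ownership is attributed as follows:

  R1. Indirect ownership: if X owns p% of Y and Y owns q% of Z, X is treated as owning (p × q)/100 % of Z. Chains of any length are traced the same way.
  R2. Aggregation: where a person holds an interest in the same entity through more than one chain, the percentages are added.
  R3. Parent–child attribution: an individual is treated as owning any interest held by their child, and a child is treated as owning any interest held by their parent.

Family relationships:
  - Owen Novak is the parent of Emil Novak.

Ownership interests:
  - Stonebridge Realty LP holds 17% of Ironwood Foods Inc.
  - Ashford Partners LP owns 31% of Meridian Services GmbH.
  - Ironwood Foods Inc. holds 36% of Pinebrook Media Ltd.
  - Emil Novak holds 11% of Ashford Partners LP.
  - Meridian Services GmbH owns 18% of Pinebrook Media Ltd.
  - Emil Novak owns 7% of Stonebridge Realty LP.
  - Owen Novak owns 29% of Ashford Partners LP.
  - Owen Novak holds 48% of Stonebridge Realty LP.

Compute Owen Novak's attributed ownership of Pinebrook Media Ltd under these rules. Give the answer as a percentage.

5.598%

By parent–child attribution (R3), Owen Novak is treated as also owning Emil Novak's interest in Stonebridge Realty LP, giving 48% + 7% = 55%.
By parent–child attribution (R3), Owen Novak is treated as also owning Emil Novak's interest in Ashford Partners LP, giving 29% + 11% = 40%.
Chain via Stonebridge Realty LP → Ironwood Foods Inc. (R1): 55% × 17% × 36% = 3.366% of Pinebrook Media Ltd.
Chain via Ashford Partners LP → Meridian Services GmbH (R1): 40% × 31% × 18% = 2.232% of Pinebrook Media Ltd.
Aggregating (R2): 3.366% + 2.232% = 5.598%.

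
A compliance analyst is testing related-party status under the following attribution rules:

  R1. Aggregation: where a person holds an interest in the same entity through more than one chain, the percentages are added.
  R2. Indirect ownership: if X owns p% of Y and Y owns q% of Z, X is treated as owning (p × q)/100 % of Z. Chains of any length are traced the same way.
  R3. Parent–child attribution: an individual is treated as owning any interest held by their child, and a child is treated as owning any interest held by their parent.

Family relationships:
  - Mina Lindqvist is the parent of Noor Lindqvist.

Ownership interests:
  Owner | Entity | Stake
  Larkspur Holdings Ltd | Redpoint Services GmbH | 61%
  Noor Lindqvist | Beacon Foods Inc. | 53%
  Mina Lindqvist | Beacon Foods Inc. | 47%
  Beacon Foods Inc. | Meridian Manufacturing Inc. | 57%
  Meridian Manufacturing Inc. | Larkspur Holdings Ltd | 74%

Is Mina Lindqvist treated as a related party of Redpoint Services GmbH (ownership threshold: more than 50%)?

No

By parent–child attribution (R3), Mina Lindqvist is treated as also owning Noor Lindqvist's interest in Beacon Foods Inc, giving 47% + 53% = 100%.
Chain via Beacon Foods Inc. → Meridian Manufacturing Inc. → Larkspur Holdings Ltd (R2): 100% × 57% × 74% × 61% = 25.7298% of Redpoint Services GmbH.
25.7298% does not exceed the 50% threshold, so Mina is not a related party to Redpoint Services GmbH.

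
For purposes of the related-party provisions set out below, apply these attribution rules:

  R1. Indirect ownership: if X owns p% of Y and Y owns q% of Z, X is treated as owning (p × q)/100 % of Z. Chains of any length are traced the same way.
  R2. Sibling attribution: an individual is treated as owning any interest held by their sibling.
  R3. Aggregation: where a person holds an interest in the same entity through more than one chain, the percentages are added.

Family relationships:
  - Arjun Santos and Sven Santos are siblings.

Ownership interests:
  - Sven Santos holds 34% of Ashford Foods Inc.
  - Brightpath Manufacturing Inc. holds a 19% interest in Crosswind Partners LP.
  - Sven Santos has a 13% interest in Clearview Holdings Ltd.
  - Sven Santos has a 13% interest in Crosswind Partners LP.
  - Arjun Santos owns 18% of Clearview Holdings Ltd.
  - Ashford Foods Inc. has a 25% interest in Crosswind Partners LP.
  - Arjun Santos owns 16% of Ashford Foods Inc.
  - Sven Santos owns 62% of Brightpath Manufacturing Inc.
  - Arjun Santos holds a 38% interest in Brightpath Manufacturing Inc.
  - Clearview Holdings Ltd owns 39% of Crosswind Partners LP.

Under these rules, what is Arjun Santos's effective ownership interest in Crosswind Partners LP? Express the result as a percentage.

56.59%

By sibling attribution (R2), Arjun Santos is treated as also owning Sven Santos's interest in Ashford Foods Inc, giving 16% + 34% = 50%.
By sibling attribution (R2), Arjun Santos is treated as also owning Sven Santos's interest in Clearview Holdings Ltd, giving 18% + 13% = 31%.
By sibling attribution (R2), Arjun Santos is treated as also owning Sven Santos's interest in Brightpath Manufacturing Inc, giving 38% + 62% = 100%.
By sibling attribution (R2), Arjun Santos is treated as owning Sven Santos's 13% interest in Crosswind Partners LP.
Chain via Ashford Foods Inc. (R1): 50% × 25% = 12.5% of Crosswind Partners LP.
Chain via Clearview Holdings Ltd (R1): 31% × 39% = 12.09% of Crosswind Partners LP.
Chain via Brightpath Manufacturing Inc. (R1): 100% × 19% = 19% of Crosswind Partners LP.
Direct interest in Crosswind Partners LP: 13%.
Aggregating (R3): 12.5% + 12.09% + 19% + 13% = 56.59%.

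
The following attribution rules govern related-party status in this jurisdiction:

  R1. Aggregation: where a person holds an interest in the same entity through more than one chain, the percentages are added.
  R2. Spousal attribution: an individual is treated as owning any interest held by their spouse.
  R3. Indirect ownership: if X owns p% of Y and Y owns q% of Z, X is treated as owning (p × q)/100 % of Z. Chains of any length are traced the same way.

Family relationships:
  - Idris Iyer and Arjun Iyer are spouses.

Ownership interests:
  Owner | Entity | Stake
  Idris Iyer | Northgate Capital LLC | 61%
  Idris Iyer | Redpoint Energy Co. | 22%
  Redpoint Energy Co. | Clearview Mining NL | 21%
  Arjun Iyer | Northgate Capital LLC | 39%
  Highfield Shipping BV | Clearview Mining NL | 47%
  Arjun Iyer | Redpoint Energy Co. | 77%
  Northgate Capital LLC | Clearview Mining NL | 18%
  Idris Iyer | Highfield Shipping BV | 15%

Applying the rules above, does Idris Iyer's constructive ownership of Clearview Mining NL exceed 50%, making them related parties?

No

By spousal attribution (R2), Idris Iyer is treated as also owning Arjun Iyer's interest in Redpoint Energy Co, giving 22% + 77% = 99%.
By spousal attribution (R2), Idris Iyer is treated as also owning Arjun Iyer's interest in Northgate Capital LLC, giving 61% + 39% = 100%.
Chain via Redpoint Energy Co. (R3): 99% × 21% = 20.79% of Clearview Mining NL.
Chain via Highfield Shipping BV (R3): 15% × 47% = 7.05% of Clearview Mining NL.
Chain via Northgate Capital LLC (R3): 100% × 18% = 18% of Clearview Mining NL.
Aggregating (R1): 20.79% + 7.05% + 18% = 45.84%.
45.84% does not exceed the 50% threshold, so Idris is not a related party to Clearview Mining NL.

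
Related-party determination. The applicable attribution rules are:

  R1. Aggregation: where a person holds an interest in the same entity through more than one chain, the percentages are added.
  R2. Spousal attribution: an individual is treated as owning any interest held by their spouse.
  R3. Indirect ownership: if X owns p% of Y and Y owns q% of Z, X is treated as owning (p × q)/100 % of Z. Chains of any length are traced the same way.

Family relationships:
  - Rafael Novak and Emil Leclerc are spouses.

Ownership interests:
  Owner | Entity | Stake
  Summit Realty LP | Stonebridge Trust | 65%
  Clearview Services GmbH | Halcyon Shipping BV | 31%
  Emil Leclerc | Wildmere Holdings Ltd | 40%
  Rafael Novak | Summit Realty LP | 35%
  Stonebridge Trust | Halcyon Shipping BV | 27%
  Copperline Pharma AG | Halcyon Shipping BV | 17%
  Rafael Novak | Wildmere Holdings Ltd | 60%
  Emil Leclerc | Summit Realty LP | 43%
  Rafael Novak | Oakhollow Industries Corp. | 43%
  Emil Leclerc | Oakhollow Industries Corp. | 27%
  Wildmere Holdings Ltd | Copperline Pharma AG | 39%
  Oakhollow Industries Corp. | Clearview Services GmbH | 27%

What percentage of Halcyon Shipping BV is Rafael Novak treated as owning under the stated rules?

26.178%

By spousal attribution (R2), Rafael Novak is treated as also owning Emil Leclerc's interest in Oakhollow Industries Corp, giving 43% + 27% = 70%.
By spousal attribution (R2), Rafael Novak is treated as also owning Emil Leclerc's interest in Summit Realty LP, giving 35% + 43% = 78%.
By spousal attribution (R2), Rafael Novak is treated as also owning Emil Leclerc's interest in Wildmere Holdings Ltd, giving 60% + 40% = 100%.
Chain via Oakhollow Industries Corp. → Clearview Services GmbH (R3): 70% × 27% × 31% = 5.859% of Halcyon Shipping BV.
Chain via Summit Realty LP → Stonebridge Trust (R3): 78% × 65% × 27% = 13.689% of Halcyon Shipping BV.
Chain via Wildmere Holdings Ltd → Copperline Pharma AG (R3): 100% × 39% × 17% = 6.63% of Halcyon Shipping BV.
Aggregating (R1): 5.859% + 13.689% + 6.63% = 26.178%.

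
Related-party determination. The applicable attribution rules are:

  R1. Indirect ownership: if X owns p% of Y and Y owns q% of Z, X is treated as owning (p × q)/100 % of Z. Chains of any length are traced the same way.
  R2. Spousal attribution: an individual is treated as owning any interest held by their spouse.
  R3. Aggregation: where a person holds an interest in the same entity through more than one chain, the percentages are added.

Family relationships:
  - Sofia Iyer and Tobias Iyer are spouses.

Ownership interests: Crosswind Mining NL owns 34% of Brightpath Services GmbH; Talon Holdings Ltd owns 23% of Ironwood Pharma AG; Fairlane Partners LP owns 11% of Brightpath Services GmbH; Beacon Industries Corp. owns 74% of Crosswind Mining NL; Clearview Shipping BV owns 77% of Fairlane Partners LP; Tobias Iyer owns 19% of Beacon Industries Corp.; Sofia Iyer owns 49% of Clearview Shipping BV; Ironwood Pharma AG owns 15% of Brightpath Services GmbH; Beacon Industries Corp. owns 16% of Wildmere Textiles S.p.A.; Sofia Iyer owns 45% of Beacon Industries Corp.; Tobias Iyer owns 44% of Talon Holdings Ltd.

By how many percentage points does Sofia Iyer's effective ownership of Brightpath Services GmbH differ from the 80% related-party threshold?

58.2293

By spousal attribution (R2), Sofia Iyer is treated as also owning Tobias Iyer's interest in Beacon Industries Corp, giving 45% + 19% = 64%.
By spousal attribution (R2), Sofia Iyer is treated as owning Tobias Iyer's 44% interest in Talon Holdings Ltd.
Chain via Clearview Shipping BV → Fairlane Partners LP (R1): 49% × 77% × 11% = 4.1503% of Brightpath Services GmbH.
Chain via Beacon Industries Corp. → Crosswind Mining NL (R1): 64% × 74% × 34% = 16.1024% of Brightpath Services GmbH.
Chain via Talon Holdings Ltd → Ironwood Pharma AG (R1): 44% × 23% × 15% = 1.518% of Brightpath Services GmbH.
Aggregating (R3): 4.1503% + 16.1024% + 1.518% = 21.7707%.
21.7707% falls short of the 80% threshold by 58.2293 percentage points.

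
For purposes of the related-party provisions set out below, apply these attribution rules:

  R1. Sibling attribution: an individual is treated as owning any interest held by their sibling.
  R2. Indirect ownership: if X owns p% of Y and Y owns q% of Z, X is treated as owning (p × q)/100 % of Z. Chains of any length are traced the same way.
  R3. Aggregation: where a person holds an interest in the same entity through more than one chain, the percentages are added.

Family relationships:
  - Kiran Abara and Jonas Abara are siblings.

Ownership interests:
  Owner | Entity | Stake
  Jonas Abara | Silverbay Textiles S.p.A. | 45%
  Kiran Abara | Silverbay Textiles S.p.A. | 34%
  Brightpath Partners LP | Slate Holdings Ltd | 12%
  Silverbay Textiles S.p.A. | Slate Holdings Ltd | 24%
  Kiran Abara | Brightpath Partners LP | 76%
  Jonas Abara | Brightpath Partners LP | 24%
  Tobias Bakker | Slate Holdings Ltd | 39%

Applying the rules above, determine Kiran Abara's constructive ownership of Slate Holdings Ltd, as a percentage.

30.96%

By sibling attribution (R1), Kiran Abara is treated as also owning Jonas Abara's interest in Silverbay Textiles S.p.A, giving 34% + 45% = 79%.
By sibling attribution (R1), Kiran Abara is treated as also owning Jonas Abara's interest in Brightpath Partners LP, giving 76% + 24% = 100%.
Chain via Silverbay Textiles S.p.A. (R2): 79% × 24% = 18.96% of Slate Holdings Ltd.
Chain via Brightpath Partners LP (R2): 100% × 12% = 12% of Slate Holdings Ltd.
Aggregating (R3): 18.96% + 12% = 30.96%.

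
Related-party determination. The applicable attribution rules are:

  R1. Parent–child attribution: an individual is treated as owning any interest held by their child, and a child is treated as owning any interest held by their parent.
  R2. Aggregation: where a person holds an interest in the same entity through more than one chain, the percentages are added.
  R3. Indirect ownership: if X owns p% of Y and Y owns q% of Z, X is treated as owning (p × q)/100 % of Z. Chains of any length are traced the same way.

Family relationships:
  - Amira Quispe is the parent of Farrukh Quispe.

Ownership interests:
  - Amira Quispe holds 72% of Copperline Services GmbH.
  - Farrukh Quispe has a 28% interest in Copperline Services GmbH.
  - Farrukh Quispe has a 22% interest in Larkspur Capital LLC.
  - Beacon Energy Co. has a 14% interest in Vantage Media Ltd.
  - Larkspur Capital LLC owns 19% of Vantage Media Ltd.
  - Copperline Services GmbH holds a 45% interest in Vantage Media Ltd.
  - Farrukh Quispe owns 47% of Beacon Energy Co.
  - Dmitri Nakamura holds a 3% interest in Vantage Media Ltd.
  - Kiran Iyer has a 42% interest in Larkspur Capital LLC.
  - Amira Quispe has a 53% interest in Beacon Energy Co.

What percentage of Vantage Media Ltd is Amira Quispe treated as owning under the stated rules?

63.18%

By parent–child attribution (R1), Amira Quispe is treated as also owning Farrukh Quispe's interest in Beacon Energy Co, giving 53% + 47% = 100%.
By parent–child attribution (R1), Amira Quispe is treated as also owning Farrukh Quispe's interest in Copperline Services GmbH, giving 72% + 28% = 100%.
By parent–child attribution (R1), Amira Quispe is treated as owning Farrukh Quispe's 22% interest in Larkspur Capital LLC.
Chain via Beacon Energy Co. (R3): 100% × 14% = 14% of Vantage Media Ltd.
Chain via Copperline Services GmbH (R3): 100% × 45% = 45% of Vantage Media Ltd.
Chain via Larkspur Capital LLC (R3): 22% × 19% = 4.18% of Vantage Media Ltd.
Aggregating (R2): 14% + 45% + 4.18% = 63.18%.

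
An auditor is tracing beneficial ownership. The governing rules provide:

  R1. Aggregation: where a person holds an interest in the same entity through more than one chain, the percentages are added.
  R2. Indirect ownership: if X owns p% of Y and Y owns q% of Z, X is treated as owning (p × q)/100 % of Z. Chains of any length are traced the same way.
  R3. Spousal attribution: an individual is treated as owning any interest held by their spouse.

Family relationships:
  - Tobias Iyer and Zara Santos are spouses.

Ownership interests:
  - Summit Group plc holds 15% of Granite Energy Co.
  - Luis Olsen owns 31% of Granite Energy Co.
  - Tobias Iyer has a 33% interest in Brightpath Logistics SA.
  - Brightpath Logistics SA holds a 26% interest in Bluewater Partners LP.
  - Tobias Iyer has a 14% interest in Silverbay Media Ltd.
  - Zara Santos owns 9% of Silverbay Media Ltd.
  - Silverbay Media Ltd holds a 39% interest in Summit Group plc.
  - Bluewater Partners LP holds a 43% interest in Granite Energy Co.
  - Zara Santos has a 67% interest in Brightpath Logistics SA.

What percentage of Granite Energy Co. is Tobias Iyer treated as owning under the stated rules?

12.5255%

By spousal attribution (R3), Tobias Iyer is treated as also owning Zara Santos's interest in Brightpath Logistics SA, giving 33% + 67% = 100%.
By spousal attribution (R3), Tobias Iyer is treated as also owning Zara Santos's interest in Silverbay Media Ltd, giving 14% + 9% = 23%.
Chain via Brightpath Logistics SA → Bluewater Partners LP (R2): 100% × 26% × 43% = 11.18% of Granite Energy Co.
Chain via Silverbay Media Ltd → Summit Group plc (R2): 23% × 39% × 15% = 1.3455% of Granite Energy Co.
Aggregating (R1): 11.18% + 1.3455% = 12.5255%.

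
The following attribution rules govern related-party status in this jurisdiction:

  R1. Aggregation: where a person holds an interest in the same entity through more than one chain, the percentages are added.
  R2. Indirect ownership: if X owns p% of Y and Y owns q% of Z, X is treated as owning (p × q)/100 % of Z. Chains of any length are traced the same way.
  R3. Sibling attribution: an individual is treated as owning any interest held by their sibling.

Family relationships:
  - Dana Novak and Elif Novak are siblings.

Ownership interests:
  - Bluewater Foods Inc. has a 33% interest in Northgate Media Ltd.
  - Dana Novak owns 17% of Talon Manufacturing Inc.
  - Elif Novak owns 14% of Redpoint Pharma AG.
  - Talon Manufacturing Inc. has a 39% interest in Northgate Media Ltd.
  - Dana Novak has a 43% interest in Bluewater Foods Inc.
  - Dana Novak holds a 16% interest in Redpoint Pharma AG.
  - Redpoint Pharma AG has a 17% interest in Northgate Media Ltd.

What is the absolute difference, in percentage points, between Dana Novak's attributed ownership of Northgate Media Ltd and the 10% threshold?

15.92

By sibling attribution (R3), Dana Novak is treated as also owning Elif Novak's interest in Redpoint Pharma AG, giving 16% + 14% = 30%.
Chain via Redpoint Pharma AG (R2): 30% × 17% = 5.1% of Northgate Media Ltd.
Chain via Bluewater Foods Inc. (R2): 43% × 33% = 14.19% of Northgate Media Ltd.
Chain via Talon Manufacturing Inc. (R2): 17% × 39% = 6.63% of Northgate Media Ltd.
Aggregating (R1): 5.1% + 14.19% + 6.63% = 25.92%.
25.92% exceeds the 10% threshold by 15.92 percentage points.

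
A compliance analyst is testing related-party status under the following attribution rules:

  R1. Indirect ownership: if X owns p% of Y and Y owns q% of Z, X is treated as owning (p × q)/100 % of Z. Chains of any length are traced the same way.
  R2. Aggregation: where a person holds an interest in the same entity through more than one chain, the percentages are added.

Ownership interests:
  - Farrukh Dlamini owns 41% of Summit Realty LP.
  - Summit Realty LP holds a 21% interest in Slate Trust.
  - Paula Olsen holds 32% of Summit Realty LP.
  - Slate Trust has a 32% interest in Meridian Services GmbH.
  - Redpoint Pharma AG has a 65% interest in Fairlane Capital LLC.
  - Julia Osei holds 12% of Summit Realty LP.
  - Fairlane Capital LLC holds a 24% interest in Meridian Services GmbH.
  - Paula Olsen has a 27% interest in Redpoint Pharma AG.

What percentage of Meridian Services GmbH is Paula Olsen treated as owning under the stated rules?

Chain via Summit Realty LP → Slate Trust (R1): 32% × 21% × 32% = 2.1504% of Meridian Services GmbH.
Chain via Redpoint Pharma AG → Fairlane Capital LLC (R1): 27% × 65% × 24% = 4.212% of Meridian Services GmbH.
Aggregating (R2): 2.1504% + 4.212% = 6.3624%.

6.3624%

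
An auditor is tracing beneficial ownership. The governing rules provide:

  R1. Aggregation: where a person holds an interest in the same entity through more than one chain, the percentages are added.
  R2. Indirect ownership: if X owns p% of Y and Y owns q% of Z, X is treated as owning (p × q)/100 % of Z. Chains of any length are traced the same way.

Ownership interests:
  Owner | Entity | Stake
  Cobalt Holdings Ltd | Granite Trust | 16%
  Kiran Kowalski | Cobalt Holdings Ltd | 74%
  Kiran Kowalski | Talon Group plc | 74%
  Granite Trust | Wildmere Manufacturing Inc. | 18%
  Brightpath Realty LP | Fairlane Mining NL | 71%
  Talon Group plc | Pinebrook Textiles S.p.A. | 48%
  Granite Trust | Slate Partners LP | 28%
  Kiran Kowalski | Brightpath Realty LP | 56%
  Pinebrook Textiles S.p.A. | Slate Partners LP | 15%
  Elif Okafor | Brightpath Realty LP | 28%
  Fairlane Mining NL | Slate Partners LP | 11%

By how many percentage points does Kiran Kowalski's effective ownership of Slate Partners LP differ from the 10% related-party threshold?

Chain via Brightpath Realty LP → Fairlane Mining NL (R2): 56% × 71% × 11% = 4.3736% of Slate Partners LP.
Chain via Talon Group plc → Pinebrook Textiles S.p.A. (R2): 74% × 48% × 15% = 5.328% of Slate Partners LP.
Chain via Cobalt Holdings Ltd → Granite Trust (R2): 74% × 16% × 28% = 3.3152% of Slate Partners LP.
Aggregating (R1): 4.3736% + 5.328% + 3.3152% = 13.0168%.
13.0168% exceeds the 10% threshold by 3.0168 percentage points.

3.0168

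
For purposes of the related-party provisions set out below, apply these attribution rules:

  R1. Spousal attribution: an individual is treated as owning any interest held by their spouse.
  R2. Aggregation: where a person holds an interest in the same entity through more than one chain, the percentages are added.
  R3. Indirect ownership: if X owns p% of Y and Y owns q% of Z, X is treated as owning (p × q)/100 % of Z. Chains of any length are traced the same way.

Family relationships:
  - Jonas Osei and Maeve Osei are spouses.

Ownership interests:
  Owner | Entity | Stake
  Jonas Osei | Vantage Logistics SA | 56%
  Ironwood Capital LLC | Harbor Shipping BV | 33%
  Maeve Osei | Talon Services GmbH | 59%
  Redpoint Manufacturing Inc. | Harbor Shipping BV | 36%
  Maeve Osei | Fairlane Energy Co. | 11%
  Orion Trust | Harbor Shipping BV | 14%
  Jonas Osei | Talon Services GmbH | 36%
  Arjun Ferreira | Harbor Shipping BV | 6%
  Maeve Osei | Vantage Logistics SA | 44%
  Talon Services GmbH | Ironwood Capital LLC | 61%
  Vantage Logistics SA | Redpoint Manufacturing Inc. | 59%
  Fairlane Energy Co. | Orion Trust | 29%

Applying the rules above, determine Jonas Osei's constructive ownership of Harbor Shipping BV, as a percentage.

40.8101%

By spousal attribution (R1), Jonas Osei is treated as also owning Maeve Osei's interest in Talon Services GmbH, giving 36% + 59% = 95%.
By spousal attribution (R1), Jonas Osei is treated as also owning Maeve Osei's interest in Vantage Logistics SA, giving 56% + 44% = 100%.
By spousal attribution (R1), Jonas Osei is treated as owning Maeve Osei's 11% interest in Fairlane Energy Co.
Chain via Talon Services GmbH → Ironwood Capital LLC (R3): 95% × 61% × 33% = 19.1235% of Harbor Shipping BV.
Chain via Vantage Logistics SA → Redpoint Manufacturing Inc. (R3): 100% × 59% × 36% = 21.24% of Harbor Shipping BV.
Chain via Fairlane Energy Co. → Orion Trust (R3): 11% × 29% × 14% = 0.4466% of Harbor Shipping BV.
Aggregating (R2): 19.1235% + 21.24% + 0.4466% = 40.8101%.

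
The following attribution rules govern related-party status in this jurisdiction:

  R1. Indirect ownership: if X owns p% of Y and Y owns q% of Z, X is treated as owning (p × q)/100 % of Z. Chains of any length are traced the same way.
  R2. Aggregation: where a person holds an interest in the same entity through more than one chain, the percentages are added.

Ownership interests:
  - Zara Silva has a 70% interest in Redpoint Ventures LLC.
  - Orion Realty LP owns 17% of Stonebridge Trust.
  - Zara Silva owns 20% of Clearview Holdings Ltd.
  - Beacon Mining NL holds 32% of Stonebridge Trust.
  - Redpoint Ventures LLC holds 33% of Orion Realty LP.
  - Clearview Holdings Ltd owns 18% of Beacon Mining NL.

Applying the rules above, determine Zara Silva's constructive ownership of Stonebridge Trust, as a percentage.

Chain via Clearview Holdings Ltd → Beacon Mining NL (R1): 20% × 18% × 32% = 1.152% of Stonebridge Trust.
Chain via Redpoint Ventures LLC → Orion Realty LP (R1): 70% × 33% × 17% = 3.927% of Stonebridge Trust.
Aggregating (R2): 1.152% + 3.927% = 5.079%.

5.079%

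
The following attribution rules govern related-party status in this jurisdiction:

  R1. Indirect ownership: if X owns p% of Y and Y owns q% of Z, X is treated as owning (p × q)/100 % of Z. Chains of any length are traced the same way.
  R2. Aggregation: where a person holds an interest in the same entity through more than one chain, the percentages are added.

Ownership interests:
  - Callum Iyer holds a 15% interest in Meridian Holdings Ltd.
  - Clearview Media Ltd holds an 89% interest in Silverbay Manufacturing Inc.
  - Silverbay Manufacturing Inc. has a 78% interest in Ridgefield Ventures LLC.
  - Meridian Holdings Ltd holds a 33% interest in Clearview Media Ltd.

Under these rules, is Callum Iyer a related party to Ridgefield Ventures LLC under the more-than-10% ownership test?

Chain via Meridian Holdings Ltd → Clearview Media Ltd → Silverbay Manufacturing Inc. (R1): 15% × 33% × 89% × 78% = 3.43629% of Ridgefield Ventures LLC.
3.43629% does not exceed the 10% threshold, so Callum is not a related party to Ridgefield Ventures LLC.

No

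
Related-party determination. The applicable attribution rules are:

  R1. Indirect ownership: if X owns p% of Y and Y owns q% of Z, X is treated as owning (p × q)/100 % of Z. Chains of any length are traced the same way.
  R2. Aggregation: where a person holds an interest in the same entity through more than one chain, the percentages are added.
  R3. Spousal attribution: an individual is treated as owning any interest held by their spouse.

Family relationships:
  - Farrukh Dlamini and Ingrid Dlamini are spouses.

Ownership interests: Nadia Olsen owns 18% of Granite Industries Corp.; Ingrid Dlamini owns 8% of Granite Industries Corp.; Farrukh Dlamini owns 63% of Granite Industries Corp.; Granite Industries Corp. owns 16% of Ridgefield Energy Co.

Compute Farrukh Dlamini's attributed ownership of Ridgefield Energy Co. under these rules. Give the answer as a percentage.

11.36%

By spousal attribution (R3), Farrukh Dlamini is treated as also owning Ingrid Dlamini's interest in Granite Industries Corp, giving 63% + 8% = 71%.
Chain via Granite Industries Corp. (R1): 71% × 16% = 11.36% of Ridgefield Energy Co.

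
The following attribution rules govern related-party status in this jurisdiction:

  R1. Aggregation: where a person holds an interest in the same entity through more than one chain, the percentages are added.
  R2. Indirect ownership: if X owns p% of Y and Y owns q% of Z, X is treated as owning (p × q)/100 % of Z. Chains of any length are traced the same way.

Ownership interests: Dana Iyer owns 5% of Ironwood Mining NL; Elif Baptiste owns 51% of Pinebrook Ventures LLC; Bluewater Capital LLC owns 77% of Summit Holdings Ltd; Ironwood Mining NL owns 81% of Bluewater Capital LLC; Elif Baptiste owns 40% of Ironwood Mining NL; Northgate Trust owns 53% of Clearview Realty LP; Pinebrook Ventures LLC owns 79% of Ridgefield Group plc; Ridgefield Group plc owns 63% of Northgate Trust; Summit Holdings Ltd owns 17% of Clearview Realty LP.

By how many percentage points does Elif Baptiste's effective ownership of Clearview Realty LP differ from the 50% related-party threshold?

32.306009

Chain via Ironwood Mining NL → Bluewater Capital LLC → Summit Holdings Ltd (R2): 40% × 81% × 77% × 17% = 4.24116% of Clearview Realty LP.
Chain via Pinebrook Ventures LLC → Ridgefield Group plc → Northgate Trust (R2): 51% × 79% × 63% × 53% = 13.452831% of Clearview Realty LP.
Aggregating (R1): 4.24116% + 13.452831% = 17.693991%.
17.693991% falls short of the 50% threshold by 32.306009 percentage points.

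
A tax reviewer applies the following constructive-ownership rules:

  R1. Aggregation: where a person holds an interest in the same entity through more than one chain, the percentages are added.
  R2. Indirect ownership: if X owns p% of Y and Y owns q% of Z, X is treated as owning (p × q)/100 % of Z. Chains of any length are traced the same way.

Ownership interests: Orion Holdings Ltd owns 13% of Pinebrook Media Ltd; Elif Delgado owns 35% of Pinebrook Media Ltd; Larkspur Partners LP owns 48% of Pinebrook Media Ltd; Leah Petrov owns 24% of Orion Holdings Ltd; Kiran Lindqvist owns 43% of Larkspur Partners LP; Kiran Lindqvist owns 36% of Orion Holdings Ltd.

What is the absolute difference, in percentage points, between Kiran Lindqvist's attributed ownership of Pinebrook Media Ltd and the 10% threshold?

15.32

Chain via Larkspur Partners LP (R2): 43% × 48% = 20.64% of Pinebrook Media Ltd.
Chain via Orion Holdings Ltd (R2): 36% × 13% = 4.68% of Pinebrook Media Ltd.
Aggregating (R1): 20.64% + 4.68% = 25.32%.
25.32% exceeds the 10% threshold by 15.32 percentage points.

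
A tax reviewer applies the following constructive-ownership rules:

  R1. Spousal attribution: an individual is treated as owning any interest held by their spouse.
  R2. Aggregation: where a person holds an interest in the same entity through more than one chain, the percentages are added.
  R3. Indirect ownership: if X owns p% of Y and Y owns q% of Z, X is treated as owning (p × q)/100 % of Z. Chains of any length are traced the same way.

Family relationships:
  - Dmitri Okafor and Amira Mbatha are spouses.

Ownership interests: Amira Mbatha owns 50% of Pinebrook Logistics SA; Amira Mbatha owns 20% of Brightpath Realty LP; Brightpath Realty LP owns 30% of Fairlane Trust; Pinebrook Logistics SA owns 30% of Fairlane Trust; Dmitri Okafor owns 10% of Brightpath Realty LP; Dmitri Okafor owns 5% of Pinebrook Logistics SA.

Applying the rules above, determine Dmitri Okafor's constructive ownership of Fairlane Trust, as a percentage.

25.5%

By spousal attribution (R1), Dmitri Okafor is treated as also owning Amira Mbatha's interest in Pinebrook Logistics SA, giving 5% + 50% = 55%.
By spousal attribution (R1), Dmitri Okafor is treated as also owning Amira Mbatha's interest in Brightpath Realty LP, giving 10% + 20% = 30%.
Chain via Pinebrook Logistics SA (R3): 55% × 30% = 16.5% of Fairlane Trust.
Chain via Brightpath Realty LP (R3): 30% × 30% = 9% of Fairlane Trust.
Aggregating (R2): 16.5% + 9% = 25.5%.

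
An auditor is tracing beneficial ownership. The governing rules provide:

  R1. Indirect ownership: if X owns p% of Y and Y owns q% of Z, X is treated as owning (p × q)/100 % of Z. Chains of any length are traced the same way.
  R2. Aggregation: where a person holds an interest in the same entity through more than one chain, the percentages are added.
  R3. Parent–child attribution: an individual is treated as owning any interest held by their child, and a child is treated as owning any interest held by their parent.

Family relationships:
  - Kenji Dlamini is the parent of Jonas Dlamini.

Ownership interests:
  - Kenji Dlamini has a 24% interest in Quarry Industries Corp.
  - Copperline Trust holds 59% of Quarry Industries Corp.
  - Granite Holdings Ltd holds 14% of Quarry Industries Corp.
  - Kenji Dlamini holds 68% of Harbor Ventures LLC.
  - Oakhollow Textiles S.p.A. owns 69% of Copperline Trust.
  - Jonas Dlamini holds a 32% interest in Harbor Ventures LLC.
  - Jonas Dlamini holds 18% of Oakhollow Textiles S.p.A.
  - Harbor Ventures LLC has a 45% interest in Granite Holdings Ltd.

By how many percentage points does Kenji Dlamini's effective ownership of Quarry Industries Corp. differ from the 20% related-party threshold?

By parent–child attribution (R3), Kenji Dlamini is treated as also owning Jonas Dlamini's interest in Harbor Ventures LLC, giving 68% + 32% = 100%.
By parent–child attribution (R3), Kenji Dlamini is treated as owning Jonas Dlamini's 18% interest in Oakhollow Textiles S.p.A.
Chain via Harbor Ventures LLC → Granite Holdings Ltd (R1): 100% × 45% × 14% = 6.3% of Quarry Industries Corp.
Direct interest in Quarry Industries Corp: 24%.
Chain via Oakhollow Textiles S.p.A. → Copperline Trust (R1): 18% × 69% × 59% = 7.3278% of Quarry Industries Corp.
Aggregating (R2): 6.3% + 24% + 7.3278% = 37.6278%.
37.6278% exceeds the 20% threshold by 17.6278 percentage points.

17.6278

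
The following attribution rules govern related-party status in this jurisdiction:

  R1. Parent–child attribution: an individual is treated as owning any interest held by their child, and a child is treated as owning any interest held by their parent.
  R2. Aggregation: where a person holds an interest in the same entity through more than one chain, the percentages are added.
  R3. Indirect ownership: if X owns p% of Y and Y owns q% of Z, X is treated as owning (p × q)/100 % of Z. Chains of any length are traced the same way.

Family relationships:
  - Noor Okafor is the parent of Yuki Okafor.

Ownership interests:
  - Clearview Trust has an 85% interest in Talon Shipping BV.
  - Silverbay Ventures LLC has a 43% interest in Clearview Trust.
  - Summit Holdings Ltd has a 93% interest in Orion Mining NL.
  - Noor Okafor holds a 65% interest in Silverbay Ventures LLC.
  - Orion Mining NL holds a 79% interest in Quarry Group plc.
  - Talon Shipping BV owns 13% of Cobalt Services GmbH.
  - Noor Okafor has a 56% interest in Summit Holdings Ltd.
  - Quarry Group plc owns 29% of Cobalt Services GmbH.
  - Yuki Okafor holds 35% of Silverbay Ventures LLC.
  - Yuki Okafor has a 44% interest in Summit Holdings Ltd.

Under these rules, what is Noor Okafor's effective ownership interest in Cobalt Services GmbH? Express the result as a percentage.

By parent–child attribution (R1), Noor Okafor is treated as also owning Yuki Okafor's interest in Silverbay Ventures LLC, giving 65% + 35% = 100%.
By parent–child attribution (R1), Noor Okafor is treated as also owning Yuki Okafor's interest in Summit Holdings Ltd, giving 56% + 44% = 100%.
Chain via Silverbay Ventures LLC → Clearview Trust → Talon Shipping BV (R3): 100% × 43% × 85% × 13% = 4.7515% of Cobalt Services GmbH.
Chain via Summit Holdings Ltd → Orion Mining NL → Quarry Group plc (R3): 100% × 93% × 79% × 29% = 21.3063% of Cobalt Services GmbH.
Aggregating (R2): 4.7515% + 21.3063% = 26.0578%.

26.0578%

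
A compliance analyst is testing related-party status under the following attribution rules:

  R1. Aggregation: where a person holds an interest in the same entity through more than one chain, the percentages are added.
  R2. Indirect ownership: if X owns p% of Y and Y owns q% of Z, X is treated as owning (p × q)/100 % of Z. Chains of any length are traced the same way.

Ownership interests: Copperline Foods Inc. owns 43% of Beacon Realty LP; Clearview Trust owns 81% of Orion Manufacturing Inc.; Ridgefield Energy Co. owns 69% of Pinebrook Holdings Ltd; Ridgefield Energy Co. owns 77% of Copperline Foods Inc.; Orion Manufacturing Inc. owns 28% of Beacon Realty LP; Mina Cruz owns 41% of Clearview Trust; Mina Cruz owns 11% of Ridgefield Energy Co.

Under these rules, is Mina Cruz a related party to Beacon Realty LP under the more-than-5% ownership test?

Chain via Clearview Trust → Orion Manufacturing Inc. (R2): 41% × 81% × 28% = 9.2988% of Beacon Realty LP.
Chain via Ridgefield Energy Co. → Copperline Foods Inc. (R2): 11% × 77% × 43% = 3.6421% of Beacon Realty LP.
Aggregating (R1): 9.2988% + 3.6421% = 12.9409%.
12.9409% exceeds the 5% threshold, so Mina is a related party to Beacon Realty LP.

Yes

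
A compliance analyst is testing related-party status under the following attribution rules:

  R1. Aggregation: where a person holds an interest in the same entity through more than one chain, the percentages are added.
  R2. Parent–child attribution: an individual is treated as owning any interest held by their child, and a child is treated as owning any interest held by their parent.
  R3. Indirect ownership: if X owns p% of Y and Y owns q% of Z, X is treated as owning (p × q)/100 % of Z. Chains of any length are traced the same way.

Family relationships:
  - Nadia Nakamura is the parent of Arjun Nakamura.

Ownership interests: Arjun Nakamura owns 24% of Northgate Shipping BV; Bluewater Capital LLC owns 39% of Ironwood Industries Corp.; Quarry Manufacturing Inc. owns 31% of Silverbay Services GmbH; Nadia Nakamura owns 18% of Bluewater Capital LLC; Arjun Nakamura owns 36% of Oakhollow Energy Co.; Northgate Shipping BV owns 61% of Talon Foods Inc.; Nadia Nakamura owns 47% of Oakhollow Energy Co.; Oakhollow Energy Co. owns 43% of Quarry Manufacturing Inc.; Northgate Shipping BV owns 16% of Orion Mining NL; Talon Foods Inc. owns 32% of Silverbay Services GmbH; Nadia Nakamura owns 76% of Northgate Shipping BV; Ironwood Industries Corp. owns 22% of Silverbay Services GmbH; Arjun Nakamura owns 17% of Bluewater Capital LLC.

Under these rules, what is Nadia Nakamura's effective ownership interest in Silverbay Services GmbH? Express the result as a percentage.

33.5869%

By parent–child attribution (R2), Nadia Nakamura is treated as also owning Arjun Nakamura's interest in Bluewater Capital LLC, giving 18% + 17% = 35%.
By parent–child attribution (R2), Nadia Nakamura is treated as also owning Arjun Nakamura's interest in Northgate Shipping BV, giving 76% + 24% = 100%.
By parent–child attribution (R2), Nadia Nakamura is treated as also owning Arjun Nakamura's interest in Oakhollow Energy Co, giving 47% + 36% = 83%.
Chain via Bluewater Capital LLC → Ironwood Industries Corp. (R3): 35% × 39% × 22% = 3.003% of Silverbay Services GmbH.
Chain via Northgate Shipping BV → Talon Foods Inc. (R3): 100% × 61% × 32% = 19.52% of Silverbay Services GmbH.
Chain via Oakhollow Energy Co. → Quarry Manufacturing Inc. (R3): 83% × 43% × 31% = 11.0639% of Silverbay Services GmbH.
Aggregating (R1): 3.003% + 19.52% + 11.0639% = 33.5869%.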